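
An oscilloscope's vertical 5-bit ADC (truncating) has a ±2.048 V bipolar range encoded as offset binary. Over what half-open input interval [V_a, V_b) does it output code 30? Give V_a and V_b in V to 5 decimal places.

[1.79200 V, 1.92000 V)

LSB = 4.096/2^5 = 128.000 mV.
V_a = V_low + 30·LSB = 1.792 V; V_b = V_low + 31·LSB = 1.92 V.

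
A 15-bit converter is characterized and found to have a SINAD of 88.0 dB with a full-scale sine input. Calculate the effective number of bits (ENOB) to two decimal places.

ENOB = (SINAD − 1.76) / 6.02 = (88.0 − 1.76)/6.02 = 14.326.

14.33 bits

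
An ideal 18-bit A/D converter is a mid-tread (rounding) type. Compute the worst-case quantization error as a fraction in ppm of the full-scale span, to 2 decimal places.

Rounding → worst-case error = ½ LSB = V_FS/2^19, so 1e+06/524288 = 1.90735 ppm of full scale.

1.91 ppm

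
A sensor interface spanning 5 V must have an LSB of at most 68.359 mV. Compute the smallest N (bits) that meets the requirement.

Number of steps required ≥ 5 V / 68.359 mV = 73.14.
Need 2^N ≥ 73.14; 2^6 = 64, 2^7 = 128.
Minimum N = 7.

7 bits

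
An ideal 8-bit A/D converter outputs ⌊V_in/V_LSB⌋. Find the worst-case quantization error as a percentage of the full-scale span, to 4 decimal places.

0.3906 %

Truncating → worst-case error = 1 LSB = V_FS/2^8, so 100/256 = 0.390625 % of full scale.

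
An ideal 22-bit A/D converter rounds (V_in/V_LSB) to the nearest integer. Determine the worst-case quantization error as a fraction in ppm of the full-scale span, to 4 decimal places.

0.1192 ppm

Rounding → worst-case error = ½ LSB = V_FS/2^23, so 1e+06/8388608 = 0.119209 ppm of full scale.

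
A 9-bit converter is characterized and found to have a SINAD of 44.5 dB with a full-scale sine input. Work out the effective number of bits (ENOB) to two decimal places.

7.10 bits

ENOB = (SINAD − 1.76) / 6.02 = (44.5 − 1.76)/6.02 = 7.100.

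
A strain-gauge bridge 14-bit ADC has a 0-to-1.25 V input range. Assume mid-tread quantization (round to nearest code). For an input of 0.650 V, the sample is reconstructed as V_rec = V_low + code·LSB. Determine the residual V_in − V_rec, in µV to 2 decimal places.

One LSB is 1.25 V / 16384 = 76.29 µV.
(0.650 − 0)/7.62939e-05 = 8519.6800; round gives code 8520.
Reconstructed: 0.65002441 V.
V_in − V_rec = -2.44141e-05 V = -24.41 µV.

-24.41 µV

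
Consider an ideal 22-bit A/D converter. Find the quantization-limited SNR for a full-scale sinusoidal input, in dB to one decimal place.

134.2 dB

SNR ≈ 6.02·N + 1.76 dB = 6.02·22 + 1.76 = 134.20 dB.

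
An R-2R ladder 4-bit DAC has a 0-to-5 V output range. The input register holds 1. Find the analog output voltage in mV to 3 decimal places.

312.500 mV

LSB = 5 V / 2^4 = 312.500 mV.
V_out = 0 + 1 × 0.3125 V = 0.3125 V.
= 312.500 mV.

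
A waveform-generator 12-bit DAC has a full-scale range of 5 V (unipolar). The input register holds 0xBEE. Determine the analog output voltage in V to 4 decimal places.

LSB = 5 V / 2^12 = 1.221 mV.
Code 0xBEE = 3054 decimal.
V_out = 0 + 3054 × 0.0012207 V = 3.72803 V.

3.7280 V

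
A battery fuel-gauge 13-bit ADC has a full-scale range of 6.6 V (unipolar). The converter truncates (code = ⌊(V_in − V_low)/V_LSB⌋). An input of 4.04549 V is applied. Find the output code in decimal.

With 8192 levels over 6.6 V, one step is 0.806 mV.
Input sits at 5021.311 steps above V_low.
Floor → code 5021.

code 5021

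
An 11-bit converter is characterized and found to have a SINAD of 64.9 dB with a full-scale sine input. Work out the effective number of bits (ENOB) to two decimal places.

ENOB = (SINAD − 1.76) / 6.02 = (64.9 − 1.76)/6.02 = 10.488.

10.49 bits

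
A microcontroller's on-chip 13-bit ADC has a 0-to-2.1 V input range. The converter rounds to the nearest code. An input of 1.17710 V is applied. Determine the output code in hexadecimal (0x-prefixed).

Full-scale span = 2.1 V; LSB = 2.1/2^13 = 256.35 µV.
Input sits at 4591.811 steps above V_low.
So the output code is 4592.
In hexadecimal (0x-prefixed): 0x11F0.

code 0x11F0 (decimal 4592)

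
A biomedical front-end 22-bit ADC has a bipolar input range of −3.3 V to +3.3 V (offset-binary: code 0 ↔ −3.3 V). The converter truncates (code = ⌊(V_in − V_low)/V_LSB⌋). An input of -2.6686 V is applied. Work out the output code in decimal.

LSB = 6.6 V / 4194304 = 1.57 µV.
Input sits at 401255.083 steps above V_low.
⌊·⌋(401255.083) = 401255.

code 401255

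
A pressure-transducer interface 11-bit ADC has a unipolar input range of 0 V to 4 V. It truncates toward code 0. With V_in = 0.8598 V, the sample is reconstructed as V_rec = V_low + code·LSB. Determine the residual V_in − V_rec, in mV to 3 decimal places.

LSB = 4/2^11 = 1.953 mV.
(0.8598 − 0)/0.00195312 = 440.2176; ⌊·⌋ gives code 440.
Reconstructed: 0.859375 V.
Difference: 0.000425 V → 0.425 mV.

0.425 mV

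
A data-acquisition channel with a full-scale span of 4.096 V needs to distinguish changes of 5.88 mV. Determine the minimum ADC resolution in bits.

10 bits

Number of steps required ≥ 4.096 V / 5.88 mV = 696.60.
Need 2^N ≥ 696.60; 2^9 = 512, 2^10 = 1024.
Minimum N = 10.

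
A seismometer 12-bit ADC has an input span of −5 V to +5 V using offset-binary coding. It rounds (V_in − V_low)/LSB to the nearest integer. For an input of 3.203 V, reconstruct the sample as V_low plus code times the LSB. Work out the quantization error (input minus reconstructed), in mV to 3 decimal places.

-0.125 mV

One LSB is 10 V / 4096 = 2.441 mV.
(V_in − V_low)/LSB = (3.203 − (−5))/0.00244141 = 3359.9488 → code 3360 (round).
Code 3360 maps back to (−5) + 3360×0.00244141 V = 3.203125 V.
Difference: -0.000125 V → -0.125 mV.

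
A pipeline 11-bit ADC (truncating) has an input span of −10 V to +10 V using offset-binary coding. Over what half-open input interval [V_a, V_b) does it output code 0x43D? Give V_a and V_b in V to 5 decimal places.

[0.59570 V, 0.60547 V)

LSB = 20/2^11 = 9.766 mV.
Code 0x43D = 1085 decimal.
V_a = V_low + 1085·LSB = 0.595703 V; V_b = V_low + 1086·LSB = 0.605469 V.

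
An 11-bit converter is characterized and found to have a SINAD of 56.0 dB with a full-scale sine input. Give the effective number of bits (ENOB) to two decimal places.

ENOB = (SINAD − 1.76) / 6.02 = (56.0 − 1.76)/6.02 = 9.010.

9.01 bits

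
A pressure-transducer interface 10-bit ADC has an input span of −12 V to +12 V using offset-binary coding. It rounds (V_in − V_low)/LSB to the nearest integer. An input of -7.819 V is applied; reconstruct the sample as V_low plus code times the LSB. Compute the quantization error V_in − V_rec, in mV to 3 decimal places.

9.125 mV

One LSB is 24 V / 1024 = 23.438 mV.
(-7.819 − (−12))/0.0234375 = 178.3893; round gives code 178.
V_rec = (−12) + 178·0.0234375 = -7.828125 V.
Difference: 0.009125 V → 9.125 mV.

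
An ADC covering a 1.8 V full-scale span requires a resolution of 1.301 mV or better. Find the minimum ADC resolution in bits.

11 bits

Number of steps required ≥ 1.8 V / 1.301 mV = 1383.55.
Need 2^N ≥ 1383.55; 2^10 = 1024, 2^11 = 2048.
Minimum N = 11.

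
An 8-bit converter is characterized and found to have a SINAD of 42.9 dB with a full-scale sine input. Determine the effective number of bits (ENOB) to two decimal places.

ENOB = (SINAD − 1.76) / 6.02 = (42.9 − 1.76)/6.02 = 6.834.

6.83 bits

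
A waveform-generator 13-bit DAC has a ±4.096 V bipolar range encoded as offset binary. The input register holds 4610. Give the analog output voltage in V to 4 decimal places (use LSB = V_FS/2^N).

0.5140 V

LSB = 8.192 V / 2^13 = 1.000 mV.
V_out = (−4.096) + 4610 × 0.001 V = 0.514 V.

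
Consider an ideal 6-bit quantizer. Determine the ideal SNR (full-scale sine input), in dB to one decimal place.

SNR ≈ 6.02·N + 1.76 dB = 6.02·6 + 1.76 = 37.88 dB.

37.9 dB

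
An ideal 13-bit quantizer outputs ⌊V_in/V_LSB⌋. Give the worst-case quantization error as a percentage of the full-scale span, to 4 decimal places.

Truncating → worst-case error = 1 LSB = V_FS/2^13, so 100/8192 = 0.012207 % of full scale.

0.0122 %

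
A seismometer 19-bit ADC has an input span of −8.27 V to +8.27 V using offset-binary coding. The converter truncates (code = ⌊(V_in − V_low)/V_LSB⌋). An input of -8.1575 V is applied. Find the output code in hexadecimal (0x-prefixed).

Full-scale span = 16.54 V; LSB = 16.54/2^19 = 31.55 µV.
(-8.1575 − (−8.27)) / 3.15475e-05 = 3566.046 LSBs.
⌊·⌋(3566.046) = 3566.
In hexadecimal (0x-prefixed): 0xDEE.

code 0xDEE (decimal 3566)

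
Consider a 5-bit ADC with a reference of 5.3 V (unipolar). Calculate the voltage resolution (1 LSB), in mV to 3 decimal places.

Full-scale span = 5.3 V.
LSB = 5.3 / 2^5 = 5.3 / 32 = 0.165625 V = 165.625 mV.

165.625 mV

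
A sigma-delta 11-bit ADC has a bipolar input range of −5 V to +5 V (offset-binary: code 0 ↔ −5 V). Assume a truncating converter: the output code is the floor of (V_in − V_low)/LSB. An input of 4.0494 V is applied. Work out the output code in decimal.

With 2048 levels over 10 V, one step is 4.883 mV.
(V_in − V_low)/LSB = (4.0494 − (−5)) / 0.00488281 = 1853.317.
Floor → code 1853.

code 1853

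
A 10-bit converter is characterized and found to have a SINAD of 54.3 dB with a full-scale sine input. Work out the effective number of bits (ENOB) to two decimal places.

8.73 bits

ENOB = (SINAD − 1.76) / 6.02 = (54.3 − 1.76)/6.02 = 8.728.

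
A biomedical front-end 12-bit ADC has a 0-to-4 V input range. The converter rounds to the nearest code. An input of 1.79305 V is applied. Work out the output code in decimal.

With 4096 levels over 4 V, one step is 0.977 mV.
(1.79305 − 0) / 0.000976562 = 1836.083 LSBs.
Round → code 1836.

code 1836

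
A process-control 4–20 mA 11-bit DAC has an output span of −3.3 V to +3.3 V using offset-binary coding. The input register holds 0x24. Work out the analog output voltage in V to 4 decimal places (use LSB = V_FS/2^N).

-3.1840 V

LSB = 6.6 V / 2^11 = 3.223 mV.
Code 0x24 = 36 decimal.
V_out = (−3.3) + 36 × 0.00322266 V = -3.18398 V.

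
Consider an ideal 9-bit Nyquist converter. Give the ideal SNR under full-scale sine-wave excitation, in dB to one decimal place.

SNR ≈ 6.02·N + 1.76 dB = 6.02·9 + 1.76 = 55.94 dB.

55.9 dB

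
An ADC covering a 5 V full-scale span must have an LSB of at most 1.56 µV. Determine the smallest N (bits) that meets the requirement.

Number of steps required ≥ 5 V / 1.56 µV = 3205128.21.
Need 2^N ≥ 3205128.21; 2^21 = 2097152, 2^22 = 4194304.
Minimum N = 22.

22 bits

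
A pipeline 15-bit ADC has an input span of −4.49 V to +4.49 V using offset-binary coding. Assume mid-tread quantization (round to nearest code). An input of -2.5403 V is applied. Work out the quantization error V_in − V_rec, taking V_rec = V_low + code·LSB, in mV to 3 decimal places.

Step size: 8.98 V ÷ 2^15 = 274.05 µV.
Scaled input = 7114.4510 LSBs, so code = 7114.
Reconstructed: -2.5404236 V.
Error = -2.5403 − (−2.5404236) = 0.000123584 V = 0.124 mV.

0.124 mV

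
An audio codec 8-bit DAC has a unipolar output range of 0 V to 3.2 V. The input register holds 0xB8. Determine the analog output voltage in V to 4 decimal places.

LSB = 3.2 V / 2^8 = 12.500 mV.
Code 0xB8 = 184 decimal.
V_out = 0 + 184 × 0.0125 V = 2.3 V.

2.3000 V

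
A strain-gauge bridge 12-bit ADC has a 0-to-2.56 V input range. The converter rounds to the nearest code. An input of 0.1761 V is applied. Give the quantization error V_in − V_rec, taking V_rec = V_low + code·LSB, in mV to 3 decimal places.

-0.150 mV

LSB = 2.56/2^12 = 0.625 mV.
(V_in − V_low)/LSB = (0.1761 − 0)/0.000625 = 281.7600 → code 282 (round).
Reconstructed: 0.17625 V.
Error = 0.1761 − 0.17625 = -0.00015 V = -0.150 mV.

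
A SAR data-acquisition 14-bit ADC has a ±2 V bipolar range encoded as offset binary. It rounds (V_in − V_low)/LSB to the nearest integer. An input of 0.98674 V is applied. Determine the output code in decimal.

code 12234

Full-scale span = 4 V; LSB = 4/2^14 = 244.14 µV.
(0.98674 − (−2)) / 0.000244141 = 12233.687 LSBs.
So the output code is 12234.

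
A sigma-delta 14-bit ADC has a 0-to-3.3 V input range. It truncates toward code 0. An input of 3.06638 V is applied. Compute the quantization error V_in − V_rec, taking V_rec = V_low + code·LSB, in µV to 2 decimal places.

One LSB is 3.3 V / 16384 = 201.42 µV.
(3.06638 − 0)/0.000201416 = 15224.1121; ⌊·⌋ gives code 15224.
Code 15224 maps back to 0 + 15224×0.000201416 V = 3.0663574 V.
Error = 3.06638 − 3.0663574 = 2.25781e-05 V = 22.58 µV.

22.58 µV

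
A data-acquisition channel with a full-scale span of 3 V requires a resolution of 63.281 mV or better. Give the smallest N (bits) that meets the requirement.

Number of steps required ≥ 3 V / 63.281 mV = 47.41.
Need 2^N ≥ 47.41; 2^5 = 32, 2^6 = 64.
Minimum N = 6.

6 bits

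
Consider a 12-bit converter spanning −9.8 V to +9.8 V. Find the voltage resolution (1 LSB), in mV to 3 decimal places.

4.785 mV

Full-scale span = 19.6 V.
LSB = 19.6 / 2^12 = 19.6 / 4096 = 0.00478516 V = 4.785 mV.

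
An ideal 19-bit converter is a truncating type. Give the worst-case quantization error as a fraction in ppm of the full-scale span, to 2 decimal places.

1.91 ppm

Truncating → worst-case error = 1 LSB = V_FS/2^19, so 1e+06/524288 = 1.90735 ppm of full scale.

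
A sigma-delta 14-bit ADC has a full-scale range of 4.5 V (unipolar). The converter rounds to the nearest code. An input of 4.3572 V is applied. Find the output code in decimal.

code 15864

With 16384 levels over 4.5 V, one step is 274.66 µV.
(4.3572 − 0) / 0.000274658 = 15864.081 LSBs.
Round → code 15864.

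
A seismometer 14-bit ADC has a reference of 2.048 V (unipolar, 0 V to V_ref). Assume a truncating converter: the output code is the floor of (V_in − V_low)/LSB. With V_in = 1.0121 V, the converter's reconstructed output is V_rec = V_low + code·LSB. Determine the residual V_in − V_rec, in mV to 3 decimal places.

0.100 mV

LSB = 2.048/2^14 = 125.00 µV.
(V_in − V_low)/LSB = (1.0121 − 0)/0.000125 = 8096.8000 → code 8096 (floor).
V_rec = 0 + 8096·0.000125 = 1.012 V.
V_in − V_rec = 0.0001 V = 0.100 mV.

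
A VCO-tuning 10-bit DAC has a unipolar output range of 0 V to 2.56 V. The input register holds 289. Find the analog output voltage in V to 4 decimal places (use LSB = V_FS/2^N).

LSB = 2.56 V / 2^10 = 2.500 mV.
V_out = 0 + 289 × 0.0025 V = 0.7225 V.

0.7225 V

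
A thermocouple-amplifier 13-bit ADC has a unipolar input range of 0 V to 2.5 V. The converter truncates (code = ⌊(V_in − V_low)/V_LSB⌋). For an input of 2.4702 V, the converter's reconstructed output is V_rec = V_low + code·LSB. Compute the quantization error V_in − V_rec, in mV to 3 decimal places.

0.107 mV

LSB = 2.5/2^13 = 305.18 µV.
Scaled input = 8094.3514 LSBs, so code = 8094.
Reconstructed: 2.4700928 V.
V_in − V_rec = 0.000107227 V = 0.107 mV.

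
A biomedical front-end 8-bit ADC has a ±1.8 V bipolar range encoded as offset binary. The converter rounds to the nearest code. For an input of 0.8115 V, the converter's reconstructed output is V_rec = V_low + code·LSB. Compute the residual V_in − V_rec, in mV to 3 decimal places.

-4.125 mV

Step size: 3.6 V ÷ 2^8 = 14.062 mV.
(V_in − V_low)/LSB = (0.8115 − (−1.8))/0.0140625 = 185.7067 → code 186 (round).
Reconstructed: 0.815625 V.
Error = 0.8115 − 0.815625 = -0.004125 V = -4.125 mV.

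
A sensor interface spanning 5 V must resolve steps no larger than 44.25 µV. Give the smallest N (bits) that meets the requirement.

Number of steps required ≥ 5 V / 44.25 µV = 112994.35.
Need 2^N ≥ 112994.35; 2^16 = 65536, 2^17 = 131072.
Minimum N = 17.

17 bits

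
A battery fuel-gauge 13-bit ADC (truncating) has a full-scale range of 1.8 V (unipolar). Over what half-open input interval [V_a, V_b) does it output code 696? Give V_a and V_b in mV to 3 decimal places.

LSB = 1.8/2^13 = 219.73 µV.
V_a = V_low + 696·LSB = 0.15293 V; V_b = V_low + 697·LSB = 0.153149 V.

[152.930 mV, 153.149 mV)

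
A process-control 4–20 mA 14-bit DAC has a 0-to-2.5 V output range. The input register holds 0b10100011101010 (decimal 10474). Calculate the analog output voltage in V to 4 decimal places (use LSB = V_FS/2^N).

1.5982 V

LSB = 2.5 V / 2^14 = 152.59 µV.
Code 0b10100011101010 = 10474 decimal.
V_out = 0 + 10474 × 0.000152588 V = 1.59821 V.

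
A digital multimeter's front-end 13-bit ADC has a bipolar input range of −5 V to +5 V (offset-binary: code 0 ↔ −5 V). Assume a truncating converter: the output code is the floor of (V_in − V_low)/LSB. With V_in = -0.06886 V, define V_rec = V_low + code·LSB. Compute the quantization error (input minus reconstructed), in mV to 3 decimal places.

One LSB is 10 V / 8192 = 1.221 mV.
(V_in − V_low)/LSB = (-0.06886 − (−5))/0.0012207 = 4039.5899 → code 4039 (floor).
V_rec = (−5) + 4039·0.0012207 = -0.069580078 V.
Error = -0.06886 − (−0.069580078) = 0.000720078 V = 0.720 mV.

0.720 mV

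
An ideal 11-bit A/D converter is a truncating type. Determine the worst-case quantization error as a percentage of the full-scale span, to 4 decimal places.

0.0488 %

Truncating → worst-case error = 1 LSB = V_FS/2^11, so 100/2048 = 0.0488281 % of full scale.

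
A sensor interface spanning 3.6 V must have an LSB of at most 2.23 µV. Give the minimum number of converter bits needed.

21 bits

Number of steps required ≥ 3.6 V / 2.23 µV = 1614349.78.
Need 2^N ≥ 1614349.78; 2^20 = 1048576, 2^21 = 2097152.
Minimum N = 21.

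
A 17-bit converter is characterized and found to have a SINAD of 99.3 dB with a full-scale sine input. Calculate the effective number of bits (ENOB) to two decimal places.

16.20 bits

ENOB = (SINAD − 1.76) / 6.02 = (99.3 − 1.76)/6.02 = 16.203.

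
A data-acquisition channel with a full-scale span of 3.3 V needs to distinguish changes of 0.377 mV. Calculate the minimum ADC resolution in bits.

14 bits

Number of steps required ≥ 3.3 V / 0.377 mV = 8753.32.
Need 2^N ≥ 8753.32; 2^13 = 8192, 2^14 = 16384.
Minimum N = 14.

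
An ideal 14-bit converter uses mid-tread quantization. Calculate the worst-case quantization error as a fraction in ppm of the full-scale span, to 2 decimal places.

30.52 ppm

Rounding → worst-case error = ½ LSB = V_FS/2^15, so 1e+06/32768 = 30.5176 ppm of full scale.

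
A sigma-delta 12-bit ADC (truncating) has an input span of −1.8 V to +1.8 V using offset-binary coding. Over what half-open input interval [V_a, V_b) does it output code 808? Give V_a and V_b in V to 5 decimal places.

[-1.08984 V, -1.08896 V)

LSB = 3.6/2^12 = 0.879 mV.
V_a = V_low + 808·LSB = -1.08984 V; V_b = V_low + 809·LSB = -1.08896 V.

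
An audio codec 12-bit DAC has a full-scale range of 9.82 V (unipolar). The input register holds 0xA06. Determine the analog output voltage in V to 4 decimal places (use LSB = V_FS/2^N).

6.1519 V

LSB = 9.82 V / 2^12 = 2.397 mV.
Code 0xA06 = 2566 decimal.
V_out = 0 + 2566 × 0.00239746 V = 6.15188 V.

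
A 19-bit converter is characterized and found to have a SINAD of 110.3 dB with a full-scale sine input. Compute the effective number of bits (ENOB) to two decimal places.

ENOB = (SINAD − 1.76) / 6.02 = (110.3 − 1.76)/6.02 = 18.030.

18.03 bits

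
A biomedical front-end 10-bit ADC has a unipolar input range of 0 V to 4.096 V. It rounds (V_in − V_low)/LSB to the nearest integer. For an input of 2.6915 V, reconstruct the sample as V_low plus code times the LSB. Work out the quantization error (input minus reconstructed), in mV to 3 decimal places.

-0.500 mV

LSB = 4.096/2^10 = 4.000 mV.
(V_in − V_low)/LSB = (2.6915 − 0)/0.004 = 672.8750 → code 673 (round).
Reconstructed: 2.692 V.
Difference: -0.0005 V → -0.500 mV.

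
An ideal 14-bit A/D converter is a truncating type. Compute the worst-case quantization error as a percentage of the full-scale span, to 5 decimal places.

Truncating → worst-case error = 1 LSB = V_FS/2^14, so 100/16384 = 0.00610352 % of full scale.

0.00610 %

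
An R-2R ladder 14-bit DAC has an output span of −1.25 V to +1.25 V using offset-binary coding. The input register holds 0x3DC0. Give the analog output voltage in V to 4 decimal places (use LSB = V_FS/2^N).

LSB = 2.5 V / 2^14 = 152.59 µV.
Code 0x3DC0 = 15808 decimal.
V_out = (−1.25) + 15808 × 0.000152588 V = 1.16211 V.

1.1621 V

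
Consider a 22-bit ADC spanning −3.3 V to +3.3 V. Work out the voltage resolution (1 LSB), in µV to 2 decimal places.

1.57 µV

Full-scale span = 6.6 V.
LSB = 6.6 / 2^22 = 6.6 / 4194304 = 1.57356e-06 V = 1.57 µV.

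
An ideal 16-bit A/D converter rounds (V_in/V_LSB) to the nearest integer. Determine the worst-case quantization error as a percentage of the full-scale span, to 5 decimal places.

0.00076 %

Rounding → worst-case error = ½ LSB = V_FS/2^17, so 100/131072 = 0.000762939 % of full scale.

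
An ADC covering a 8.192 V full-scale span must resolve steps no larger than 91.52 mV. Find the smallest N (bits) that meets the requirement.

7 bits

Number of steps required ≥ 8.192 V / 91.52 mV = 89.51.
Need 2^N ≥ 89.51; 2^6 = 64, 2^7 = 128.
Minimum N = 7.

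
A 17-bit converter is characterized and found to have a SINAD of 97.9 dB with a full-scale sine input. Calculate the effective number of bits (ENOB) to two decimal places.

ENOB = (SINAD − 1.76) / 6.02 = (97.9 − 1.76)/6.02 = 15.970.

15.97 bits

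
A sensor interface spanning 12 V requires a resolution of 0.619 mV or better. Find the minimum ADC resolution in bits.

Number of steps required ≥ 12 V / 0.619 mV = 19386.11.
Need 2^N ≥ 19386.11; 2^14 = 16384, 2^15 = 32768.
Minimum N = 15.

15 bits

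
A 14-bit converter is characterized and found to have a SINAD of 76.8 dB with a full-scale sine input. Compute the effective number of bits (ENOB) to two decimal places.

12.47 bits

ENOB = (SINAD − 1.76) / 6.02 = (76.8 − 1.76)/6.02 = 12.465.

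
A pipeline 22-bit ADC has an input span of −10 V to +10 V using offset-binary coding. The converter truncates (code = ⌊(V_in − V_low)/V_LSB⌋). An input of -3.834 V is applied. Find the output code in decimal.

code 1293103

With 4194304 levels over 20 V, one step is 4.77 µV.
Input sits at 1293103.923 steps above V_low.
So the output code is 1293103.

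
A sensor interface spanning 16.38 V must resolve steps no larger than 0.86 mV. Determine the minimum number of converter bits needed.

Number of steps required ≥ 16.38 V / 0.86 mV = 19046.51.
Need 2^N ≥ 19046.51; 2^14 = 16384, 2^15 = 32768.
Minimum N = 15.

15 bits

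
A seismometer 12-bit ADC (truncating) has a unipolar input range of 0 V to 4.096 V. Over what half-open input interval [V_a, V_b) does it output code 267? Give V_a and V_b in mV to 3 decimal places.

LSB = 4.096/2^12 = 1.000 mV.
V_a = V_low + 267·LSB = 0.267 V; V_b = V_low + 268·LSB = 0.268 V.

[267.000 mV, 268.000 mV)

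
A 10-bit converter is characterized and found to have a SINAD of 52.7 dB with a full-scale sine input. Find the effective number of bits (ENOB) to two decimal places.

ENOB = (SINAD − 1.76) / 6.02 = (52.7 − 1.76)/6.02 = 8.462.

8.46 bits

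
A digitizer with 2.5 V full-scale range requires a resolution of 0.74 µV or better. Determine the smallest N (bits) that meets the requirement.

Number of steps required ≥ 2.5 V / 0.74 µV = 3378378.38.
Need 2^N ≥ 3378378.38; 2^21 = 2097152, 2^22 = 4194304.
Minimum N = 22.

22 bits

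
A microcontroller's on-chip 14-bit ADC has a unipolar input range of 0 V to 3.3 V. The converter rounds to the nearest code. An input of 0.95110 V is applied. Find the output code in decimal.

With 16384 levels over 3.3 V, one step is 201.42 µV.
Input sits at 4722.067 steps above V_low.
Round → code 4722.

code 4722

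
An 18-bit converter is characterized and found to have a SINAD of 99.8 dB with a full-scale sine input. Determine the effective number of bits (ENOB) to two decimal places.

ENOB = (SINAD − 1.76) / 6.02 = (99.8 − 1.76)/6.02 = 16.286.

16.29 bits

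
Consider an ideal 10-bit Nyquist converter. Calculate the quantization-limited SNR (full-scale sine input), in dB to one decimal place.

SNR ≈ 6.02·N + 1.76 dB = 6.02·10 + 1.76 = 61.96 dB.

62.0 dB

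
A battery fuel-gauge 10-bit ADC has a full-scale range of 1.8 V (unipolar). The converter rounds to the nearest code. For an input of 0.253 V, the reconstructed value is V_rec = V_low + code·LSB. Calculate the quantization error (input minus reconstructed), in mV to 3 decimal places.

-0.125 mV

LSB = 1.8/2^10 = 1.758 mV.
Scaled input = 143.9289 LSBs, so code = 144.
Code 144 maps back to 0 + 144×0.00175781 V = 0.253125 V.
Error = 0.253 − 0.253125 = -0.000125 V = -0.125 mV.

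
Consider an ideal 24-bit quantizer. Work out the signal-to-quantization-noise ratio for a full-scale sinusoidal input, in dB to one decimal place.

146.2 dB

SNR ≈ 6.02·N + 1.76 dB = 6.02·24 + 1.76 = 146.24 dB.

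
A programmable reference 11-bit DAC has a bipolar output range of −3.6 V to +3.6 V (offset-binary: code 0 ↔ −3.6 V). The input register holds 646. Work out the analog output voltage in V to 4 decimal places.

LSB = 7.2 V / 2^11 = 3.516 mV.
V_out = (−3.6) + 646 × 0.00351563 V = -1.32891 V.

-1.3289 V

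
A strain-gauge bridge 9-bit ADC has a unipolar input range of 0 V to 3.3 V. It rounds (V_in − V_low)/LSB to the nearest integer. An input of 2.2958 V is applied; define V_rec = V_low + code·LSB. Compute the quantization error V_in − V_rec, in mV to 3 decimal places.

Step size: 3.3 V ÷ 2^9 = 6.445 mV.
(2.2958 − 0)/0.00644531 = 356.1968; round gives code 356.
Reconstructed: 2.2945312 V.
Error = 2.2958 − 2.2945312 = 0.00126875 V = 1.269 mV.

1.269 mV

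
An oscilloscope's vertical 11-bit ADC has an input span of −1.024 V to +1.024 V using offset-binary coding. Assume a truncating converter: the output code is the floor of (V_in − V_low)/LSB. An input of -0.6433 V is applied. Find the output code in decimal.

code 380

LSB = 2.048 V / 2048 = 1.000 mV.
Input sits at 380.700 steps above V_low.
Floor → code 380.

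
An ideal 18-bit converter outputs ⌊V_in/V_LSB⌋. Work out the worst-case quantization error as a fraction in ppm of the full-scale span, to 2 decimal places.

Truncating → worst-case error = 1 LSB = V_FS/2^18, so 1e+06/262144 = 3.8147 ppm of full scale.

3.81 ppm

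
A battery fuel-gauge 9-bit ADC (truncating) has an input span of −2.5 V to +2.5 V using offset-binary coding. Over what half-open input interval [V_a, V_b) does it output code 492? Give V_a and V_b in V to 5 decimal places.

LSB = 5/2^9 = 9.766 mV.
V_a = V_low + 492·LSB = 2.30469 V; V_b = V_low + 493·LSB = 2.31445 V.

[2.30469 V, 2.31445 V)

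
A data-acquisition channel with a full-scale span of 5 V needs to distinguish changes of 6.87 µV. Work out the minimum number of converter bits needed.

20 bits

Number of steps required ≥ 5 V / 6.87 µV = 727802.04.
Need 2^N ≥ 727802.04; 2^19 = 524288, 2^20 = 1048576.
Minimum N = 20.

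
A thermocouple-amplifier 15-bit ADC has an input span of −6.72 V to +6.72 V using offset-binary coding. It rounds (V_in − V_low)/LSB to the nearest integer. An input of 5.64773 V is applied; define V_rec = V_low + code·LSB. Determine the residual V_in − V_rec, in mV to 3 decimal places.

LSB = 13.44/2^15 = 410.16 µV.
(5.64773 − (−6.72))/0.000410156 = 30153.7036; round gives code 30154.
Code 30154 maps back to (−6.72) + 30154×0.000410156 V = 5.6478516 V.
Difference: -0.000121562 V → -0.122 mV.

-0.122 mV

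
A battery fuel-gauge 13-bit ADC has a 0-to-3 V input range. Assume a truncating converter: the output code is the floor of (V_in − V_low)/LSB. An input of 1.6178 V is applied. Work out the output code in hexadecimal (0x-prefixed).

LSB = 3 V / 8192 = 366.21 µV.
(V_in − V_low)/LSB = (1.6178 − 0) / 0.000366211 = 4417.673.
Floor → code 4417.
In hexadecimal (0x-prefixed): 0x1141.

code 0x1141 (decimal 4417)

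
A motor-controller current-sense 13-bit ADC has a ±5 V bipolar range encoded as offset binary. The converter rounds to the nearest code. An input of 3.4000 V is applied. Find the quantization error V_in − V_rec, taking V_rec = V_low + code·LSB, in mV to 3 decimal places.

0.342 mV

Step size: 10 V ÷ 2^13 = 1.221 mV.
(3.4000 − (−5))/0.0012207 = 6881.2800; round gives code 6881.
Reconstructed: 3.3996582 V.
V_in − V_rec = 0.000341797 V = 0.342 mV.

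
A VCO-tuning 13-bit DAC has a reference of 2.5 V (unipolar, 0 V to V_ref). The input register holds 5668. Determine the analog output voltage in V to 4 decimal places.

1.7297 V

LSB = 2.5 V / 2^13 = 305.18 µV.
V_out = 0 + 5668 × 0.000305176 V = 1.72974 V.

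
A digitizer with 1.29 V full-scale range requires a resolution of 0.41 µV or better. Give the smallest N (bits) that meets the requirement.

Number of steps required ≥ 1.29 V / 0.41 µV = 3146341.46.
Need 2^N ≥ 3146341.46; 2^21 = 2097152, 2^22 = 4194304.
Minimum N = 22.

22 bits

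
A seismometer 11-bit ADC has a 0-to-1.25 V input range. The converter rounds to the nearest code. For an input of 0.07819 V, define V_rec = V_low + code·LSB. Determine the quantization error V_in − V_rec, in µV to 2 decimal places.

Step size: 1.25 V ÷ 2^11 = 0.610 mV.
(0.07819 − 0)/0.000610352 = 128.1065; round gives code 128.
Code 128 maps back to 0 + 128×0.000610352 V = 0.078125 V.
Difference: 6.5e-05 V → 65.00 µV.

65.00 µV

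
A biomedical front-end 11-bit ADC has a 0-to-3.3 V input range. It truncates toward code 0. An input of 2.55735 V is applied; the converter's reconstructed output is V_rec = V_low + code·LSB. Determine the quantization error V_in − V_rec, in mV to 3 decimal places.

Step size: 3.3 V ÷ 2^11 = 1.611 mV.
Scaled input = 1587.1069 LSBs, so code = 1587.
V_rec = 0 + 1587·0.00161133 = 2.5571777 V.
V_in − V_rec = 0.000172266 V = 0.172 mV.

0.172 mV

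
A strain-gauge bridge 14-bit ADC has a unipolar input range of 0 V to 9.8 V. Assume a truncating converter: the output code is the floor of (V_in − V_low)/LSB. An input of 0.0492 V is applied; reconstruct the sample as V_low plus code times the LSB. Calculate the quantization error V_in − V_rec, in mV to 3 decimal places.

0.152 mV

One LSB is 9.8 V / 16384 = 0.598 mV.
(V_in − V_low)/LSB = (0.0492 − 0)/0.000598145 = 82.2544 → code 82 (floor).
V_rec = 0 + 82·0.000598145 = 0.049047852 V.
Difference: 0.000152148 V → 0.152 mV.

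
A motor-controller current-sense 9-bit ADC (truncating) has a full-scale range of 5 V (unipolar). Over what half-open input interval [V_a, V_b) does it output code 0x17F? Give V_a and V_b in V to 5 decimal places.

LSB = 5/2^9 = 9.766 mV.
Code 0x17F = 383 decimal.
V_a = V_low + 383·LSB = 3.74023 V; V_b = V_low + 384·LSB = 3.75 V.

[3.74023 V, 3.75000 V)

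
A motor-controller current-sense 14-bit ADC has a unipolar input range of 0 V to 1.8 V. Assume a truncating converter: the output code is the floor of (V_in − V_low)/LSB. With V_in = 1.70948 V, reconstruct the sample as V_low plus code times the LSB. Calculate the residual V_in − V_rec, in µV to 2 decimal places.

7.34 µV

Step size: 1.8 V ÷ 2^14 = 109.86 µV.
(V_in − V_low)/LSB = (1.70948 − 0)/0.000109863 = 15560.0668 → code 15560 (floor).
Reconstructed: 1.7094727 V.
Error = 1.70948 − 1.7094727 = 7.34375e-06 V = 7.34 µV.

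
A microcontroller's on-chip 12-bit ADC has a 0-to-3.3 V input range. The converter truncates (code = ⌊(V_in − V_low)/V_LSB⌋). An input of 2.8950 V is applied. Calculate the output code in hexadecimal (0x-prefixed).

LSB = 3.3 V / 4096 = 0.806 mV.
(2.8950 − 0) / 0.000805664 = 3593.309 LSBs.
Floor → code 3593.
In hexadecimal (0x-prefixed): 0xE09.

code 0xE09 (decimal 3593)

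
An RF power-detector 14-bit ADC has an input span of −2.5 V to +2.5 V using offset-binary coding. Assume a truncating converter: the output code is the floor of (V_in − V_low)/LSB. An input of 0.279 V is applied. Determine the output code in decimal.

code 9106

With 16384 levels over 5 V, one step is 305.18 µV.
(0.279 − (−2.5)) / 0.000305176 = 9106.227 LSBs.
⌊·⌋(9106.227) = 9106.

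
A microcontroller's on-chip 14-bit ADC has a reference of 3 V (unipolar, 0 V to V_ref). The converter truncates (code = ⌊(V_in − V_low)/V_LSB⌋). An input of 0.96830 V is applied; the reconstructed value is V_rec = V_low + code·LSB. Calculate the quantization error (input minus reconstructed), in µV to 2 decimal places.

LSB = 3/2^14 = 183.11 µV.
(V_in − V_low)/LSB = (0.96830 − 0)/0.000183105 = 5288.2091 → code 5288 (floor).
Code 5288 maps back to 0 + 5288×0.000183105 V = 0.96826172 V.
Difference: 3.82812e-05 V → 38.28 µV.

38.28 µV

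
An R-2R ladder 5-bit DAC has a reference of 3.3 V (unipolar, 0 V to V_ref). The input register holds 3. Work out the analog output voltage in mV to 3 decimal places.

LSB = 3.3 V / 2^5 = 103.125 mV.
V_out = 0 + 3 × 0.103125 V = 0.309375 V.
= 309.375 mV.

309.375 mV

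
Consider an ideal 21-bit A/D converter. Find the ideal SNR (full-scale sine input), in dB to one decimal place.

SNR ≈ 6.02·N + 1.76 dB = 6.02·21 + 1.76 = 128.18 dB.

128.2 dB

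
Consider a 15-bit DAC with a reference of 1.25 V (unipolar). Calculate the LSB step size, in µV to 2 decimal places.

38.15 µV

Full-scale span = 1.25 V.
LSB = 1.25 / 2^15 = 1.25 / 32768 = 3.8147e-05 V = 38.15 µV.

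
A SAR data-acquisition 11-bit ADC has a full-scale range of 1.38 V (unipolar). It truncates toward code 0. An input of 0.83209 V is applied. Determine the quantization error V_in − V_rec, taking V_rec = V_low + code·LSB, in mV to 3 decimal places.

One LSB is 1.38 V / 2048 = 0.674 mV.
(V_in − V_low)/LSB = (0.83209 − 0)/0.000673828 = 1234.8698 → code 1234 (floor).
V_rec = 0 + 1234·0.000673828 = 0.83150391 V.
Difference: 0.000586094 V → 0.586 mV.

0.586 mV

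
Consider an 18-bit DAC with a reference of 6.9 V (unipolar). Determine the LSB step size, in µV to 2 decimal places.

26.32 µV

Full-scale span = 6.9 V.
LSB = 6.9 / 2^18 = 6.9 / 262144 = 2.63214e-05 V = 26.32 µV.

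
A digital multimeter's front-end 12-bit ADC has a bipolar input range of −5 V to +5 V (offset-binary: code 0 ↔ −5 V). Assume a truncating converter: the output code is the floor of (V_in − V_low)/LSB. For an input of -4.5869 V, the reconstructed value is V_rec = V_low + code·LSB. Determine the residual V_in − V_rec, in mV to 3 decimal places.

0.502 mV

LSB = 10/2^12 = 2.441 mV.
(V_in − V_low)/LSB = (-4.5869 − (−5))/0.00244141 = 169.2058 → code 169 (floor).
V_rec = (−5) + 169·0.00244141 = -4.5874023 V.
Difference: 0.000502344 V → 0.502 mV.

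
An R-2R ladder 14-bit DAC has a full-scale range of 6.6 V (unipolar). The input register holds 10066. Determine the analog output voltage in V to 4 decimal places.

LSB = 6.6 V / 2^14 = 402.83 µV.
V_out = 0 + 10066 × 0.000402832 V = 4.05491 V.

4.0549 V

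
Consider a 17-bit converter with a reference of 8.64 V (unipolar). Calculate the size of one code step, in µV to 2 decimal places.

Full-scale span = 8.64 V.
LSB = 8.64 / 2^17 = 8.64 / 131072 = 6.5918e-05 V = 65.92 µV.

65.92 µV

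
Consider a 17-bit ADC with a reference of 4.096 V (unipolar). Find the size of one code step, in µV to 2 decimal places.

31.25 µV

Full-scale span = 4.096 V.
LSB = 4.096 / 2^17 = 4.096 / 131072 = 3.125e-05 V = 31.25 µV.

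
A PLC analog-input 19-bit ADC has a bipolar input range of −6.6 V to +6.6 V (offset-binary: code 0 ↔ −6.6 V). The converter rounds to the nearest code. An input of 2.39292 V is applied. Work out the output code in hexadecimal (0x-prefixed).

code 0x57344 (decimal 357188)

LSB = 13.2 V / 524288 = 25.18 µV.
(2.39292 − (−6.6)) / 2.5177e-05 = 357187.882 LSBs.
Round → code 357188.
In hexadecimal (0x-prefixed): 0x57344.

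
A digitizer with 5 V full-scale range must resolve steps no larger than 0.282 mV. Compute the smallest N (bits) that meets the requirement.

15 bits

Number of steps required ≥ 5 V / 0.282 mV = 17730.50.
Need 2^N ≥ 17730.50; 2^14 = 16384, 2^15 = 32768.
Minimum N = 15.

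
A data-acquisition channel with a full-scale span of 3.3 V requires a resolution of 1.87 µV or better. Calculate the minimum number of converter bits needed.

21 bits

Number of steps required ≥ 3.3 V / 1.87 µV = 1764705.88.
Need 2^N ≥ 1764705.88; 2^20 = 1048576, 2^21 = 2097152.
Minimum N = 21.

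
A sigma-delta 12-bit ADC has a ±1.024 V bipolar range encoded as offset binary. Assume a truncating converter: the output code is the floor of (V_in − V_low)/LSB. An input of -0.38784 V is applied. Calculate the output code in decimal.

code 1272

LSB = 2.048 V / 4096 = 0.500 mV.
Input sits at 1272.320 steps above V_low.
So the output code is 1272.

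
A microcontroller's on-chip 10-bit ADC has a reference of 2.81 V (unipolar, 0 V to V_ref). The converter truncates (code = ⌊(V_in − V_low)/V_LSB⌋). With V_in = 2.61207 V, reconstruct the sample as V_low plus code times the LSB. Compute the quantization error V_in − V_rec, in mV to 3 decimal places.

LSB = 2.81/2^10 = 2.744 mV.
Scaled input = 951.8718 LSBs, so code = 951.
Code 951 maps back to 0 + 951×0.00274414 V = 2.6096777 V.
V_in − V_rec = 0.00239227 V = 2.392 mV.

2.392 mV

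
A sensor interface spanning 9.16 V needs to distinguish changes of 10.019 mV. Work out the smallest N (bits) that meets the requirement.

10 bits

Number of steps required ≥ 9.16 V / 10.019 mV = 914.26.
Need 2^N ≥ 914.26; 2^9 = 512, 2^10 = 1024.
Minimum N = 10.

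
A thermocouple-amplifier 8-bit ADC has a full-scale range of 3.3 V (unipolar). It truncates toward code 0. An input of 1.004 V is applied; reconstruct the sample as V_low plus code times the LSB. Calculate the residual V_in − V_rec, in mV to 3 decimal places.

11.422 mV

LSB = 3.3/2^8 = 12.891 mV.
(V_in − V_low)/LSB = (1.004 − 0)/0.0128906 = 77.8861 → code 77 (floor).
Code 77 maps back to 0 + 77×0.0128906 V = 0.99257812 V.
Error = 1.004 − 0.99257812 = 0.0114219 V = 11.422 mV.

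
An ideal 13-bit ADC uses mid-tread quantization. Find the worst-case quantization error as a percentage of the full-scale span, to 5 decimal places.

Rounding → worst-case error = ½ LSB = V_FS/2^14, so 100/16384 = 0.00610352 % of full scale.

0.00610 %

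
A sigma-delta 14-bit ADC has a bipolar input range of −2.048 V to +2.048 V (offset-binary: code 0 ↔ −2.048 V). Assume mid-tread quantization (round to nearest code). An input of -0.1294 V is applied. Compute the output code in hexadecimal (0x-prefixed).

code 0x1DFA (decimal 7674)

LSB = 4.096 V / 16384 = 250.00 µV.
Input sits at 7674.400 steps above V_low.
round(7674.400) = 7674.
In hexadecimal (0x-prefixed): 0x1DFA.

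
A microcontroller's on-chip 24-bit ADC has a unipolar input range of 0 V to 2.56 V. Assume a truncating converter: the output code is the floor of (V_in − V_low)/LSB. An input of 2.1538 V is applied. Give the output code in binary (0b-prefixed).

code 0b110101110110000101000111 (decimal 14115143)

With 16777216 levels over 2.56 V, one step is 0.15 µV.
(2.1538 − 0) / 1.52588e-07 = 14115143.680 LSBs.
So the output code is 14115143.
In binary (0b-prefixed): 0b110101110110000101000111.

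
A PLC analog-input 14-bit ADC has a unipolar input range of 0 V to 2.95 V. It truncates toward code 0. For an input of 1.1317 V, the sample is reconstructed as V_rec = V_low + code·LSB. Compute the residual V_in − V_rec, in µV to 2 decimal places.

One LSB is 2.95 V / 16384 = 180.05 µV.
Scaled input = 6285.3467 LSBs, so code = 6285.
Reconstructed: 1.1316376 V.
V_in − V_rec = 6.24268e-05 V = 62.43 µV.

62.43 µV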